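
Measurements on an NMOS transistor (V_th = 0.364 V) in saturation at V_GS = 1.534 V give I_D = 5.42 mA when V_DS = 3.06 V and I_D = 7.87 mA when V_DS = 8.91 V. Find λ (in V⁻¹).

With V_GS fixed, I_D ∝ (1 + λ V_DS) in saturation, so I_D2/I_D1 = (1 + λ V_DS2)/(1 + λ V_DS1).
7.87/5.42 = 1.452 = (1 + 8.91 λ)/(1 + 3.06 λ).
Solving: λ (I_D1 V_DS2 − I_D2 V_DS1) = I_D2 − I_D1, so λ = (7.87 − 5.42) / (5.42 × 8.91 − 7.87 × 3.06) = 2.45 / 24.2 = 0.101 V⁻¹.

λ = 0.101 V⁻¹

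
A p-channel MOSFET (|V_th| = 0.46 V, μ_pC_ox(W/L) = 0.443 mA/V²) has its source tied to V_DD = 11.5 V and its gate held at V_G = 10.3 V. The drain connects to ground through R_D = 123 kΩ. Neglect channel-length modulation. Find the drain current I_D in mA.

V_SG = V_DD − V_G = 11.5 − 10.3 = 1.2 V, so V_ov = 1.2 − 0.46 = 0.74 V.
Assume saturation: I_D = ½ k_p V_ov² = 0.5 × 0.443 × 0.74² = 0.121 mA, giving V_SD = V_DD − I_D R_D = 11.5 − 0.121 × 123 = -3.42 V.
But -3.42 V < V_ov = 0.74 V, so the device is actually in triode.
In triode I_D = k_p[V_ov V_SD − ½ V_SD²] and I_D = (V_DD − V_SD)/R_D. Equating: 27.2 V_SD² − 41.32 V_SD + 11.5 = 0, giving V_SD = 0.367 V (the root below V_ov).
I_D = (11.5 − 0.367) / 123 = 0.0905 mA.

I_D = 0.0905 mA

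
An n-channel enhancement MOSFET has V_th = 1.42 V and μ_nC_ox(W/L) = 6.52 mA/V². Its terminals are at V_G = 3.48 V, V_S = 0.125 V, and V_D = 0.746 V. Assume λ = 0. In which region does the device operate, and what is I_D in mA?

V_GS = V_G − V_S = 3.48 − 0.125 = 3.35 V; V_DS = V_D − V_S = 0.746 − 0.125 = 0.621 V.
V_ov = V_GS − V_th = 3.35 − 1.42 = 1.94 V.
Since V_DS = 0.621 V < V_ov = 1.94 V, the device is in the triode region.
I_D = k_n [V_ov · V_DS − ½ V_DS²] = 6.52 × [1.94 × 0.621 − 0.5 × 0.621²] = 6.58 mA.

Triode; I_D = 6.58 mA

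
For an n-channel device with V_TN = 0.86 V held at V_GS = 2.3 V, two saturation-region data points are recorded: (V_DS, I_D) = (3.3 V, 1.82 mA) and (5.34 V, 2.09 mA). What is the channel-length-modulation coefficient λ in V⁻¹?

With V_GS fixed, I_D ∝ (1 + λ V_DS) in saturation, so I_D2/I_D1 = (1 + λ V_DS2)/(1 + λ V_DS1).
2.09/1.82 = 1.148 = (1 + 5.34 λ)/(1 + 3.3 λ).
Solving: λ (I_D1 V_DS2 − I_D2 V_DS1) = I_D2 − I_D1, so λ = (2.09 − 1.82) / (1.82 × 5.34 − 2.09 × 3.3) = 0.27 / 2.82 = 0.0957 V⁻¹.

λ = 0.0957 V⁻¹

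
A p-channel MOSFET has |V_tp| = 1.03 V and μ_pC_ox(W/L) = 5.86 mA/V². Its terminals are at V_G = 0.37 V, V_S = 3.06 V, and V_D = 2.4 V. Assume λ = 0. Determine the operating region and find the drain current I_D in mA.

V_SG = V_S − V_G = 3.06 − 0.37 = 2.69 V; V_SD = V_S − V_D = 3.06 − 2.4 = 0.66 V.
V_ov = V_SG − |V_tp| = 2.69 − 1.03 = 1.66 V.
Since V_SD = 0.66 V < V_ov = 1.66 V, the device is in the triode region.
I_D = k_p [V_ov · V_SD − ½ V_SD²] = 5.86 × [1.66 × 0.66 − 0.5 × 0.66²] = 5.14 mA.

Triode; I_D = 5.14 mA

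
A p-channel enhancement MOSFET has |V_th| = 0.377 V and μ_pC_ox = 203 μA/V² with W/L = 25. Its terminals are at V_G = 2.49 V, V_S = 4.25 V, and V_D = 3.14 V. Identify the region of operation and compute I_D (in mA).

V_SG = V_S − V_G = 4.25 − 2.49 = 1.76 V; V_SD = V_S − V_D = 4.25 − 3.14 = 1.11 V.
k_p = μ_pC_ox · (W/L) = 5.075 mA/V².
V_ov = V_SG − |V_th| = 1.76 − 0.377 = 1.38 V.
Since V_SD = 1.11 V < V_ov = 1.38 V, the device is in the triode region.
I_D = k_p [V_ov · V_SD − ½ V_SD²] = 5.075 × [1.38 × 1.11 − 0.5 × 1.11²] = 4.66 mA.

Triode; I_D = 4.66 mA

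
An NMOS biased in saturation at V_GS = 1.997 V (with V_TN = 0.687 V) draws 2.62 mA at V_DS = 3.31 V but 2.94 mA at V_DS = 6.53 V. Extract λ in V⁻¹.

λ = 0.0434 V⁻¹

With V_GS fixed, I_D ∝ (1 + λ V_DS) in saturation, so I_D2/I_D1 = (1 + λ V_DS2)/(1 + λ V_DS1).
2.94/2.62 = 1.122 = (1 + 6.53 λ)/(1 + 3.31 λ).
Solving: λ (I_D1 V_DS2 − I_D2 V_DS1) = I_D2 − I_D1, so λ = (2.94 − 2.62) / (2.62 × 6.53 − 2.94 × 3.31) = 0.32 / 7.38 = 0.0434 V⁻¹.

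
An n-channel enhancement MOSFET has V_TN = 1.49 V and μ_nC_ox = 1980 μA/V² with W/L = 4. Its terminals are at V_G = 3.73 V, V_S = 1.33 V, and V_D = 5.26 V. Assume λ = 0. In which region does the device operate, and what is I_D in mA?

V_GS = V_G − V_S = 3.73 − 1.33 = 2.4 V; V_DS = V_D − V_S = 5.26 − 1.33 = 3.93 V.
k_n = μ_nC_ox · (W/L) = 7.92 mA/V².
V_ov = V_GS − V_TN = 2.4 − 1.49 = 0.91 V.
Since V_DS = 3.93 V ≥ V_ov = 0.91 V, the device is in saturation.
I_D = ½ k_n V_ov² = 0.5 × 7.92 × 0.91² = 3.28 mA.

Saturation; I_D = 3.28 mA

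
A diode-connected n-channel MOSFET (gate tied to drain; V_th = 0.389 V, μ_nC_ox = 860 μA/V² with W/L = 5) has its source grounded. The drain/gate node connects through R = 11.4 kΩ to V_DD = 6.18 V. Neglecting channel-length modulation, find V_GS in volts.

V_GS = 0.855 V

With gate tied to drain, V_GS = V_DS ≥ V_GS − V_th, so the device is in saturation.
k_n = μ_nC_ox · (W/L) = 4.3 mA/V².
KCL at the drain: ½ k_n (V_GS − V_th)² = (V_DD − V_GS)/R.
Let x = V_GS − 0.389. Then 24.5 x² + x − 5.791 = 0, giving x = 0.466 V (positive root), so V_GS = 0.855 V.
I_D = (V_DD − V_GS)/R = (6.18 − 0.855) / 11.4 = 0.467 mA.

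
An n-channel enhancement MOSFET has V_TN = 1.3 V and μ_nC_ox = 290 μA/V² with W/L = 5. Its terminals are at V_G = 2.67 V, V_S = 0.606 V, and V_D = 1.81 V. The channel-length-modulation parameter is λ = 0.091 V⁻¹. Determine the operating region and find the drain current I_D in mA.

Saturation; I_D = 0.470 mA

V_GS = V_G − V_S = 2.67 − 0.606 = 2.06 V; V_DS = V_D − V_S = 1.81 − 0.606 = 1.2 V.
k_n = μ_nC_ox · (W/L) = 1.45 mA/V².
V_ov = V_GS − V_TN = 2.06 − 1.3 = 0.764 V.
Since V_DS = 1.2 V ≥ V_ov = 0.764 V, the device is in saturation.
I_D = ½ k_n V_ov² (1 + λ V_DS) = 0.5 × 1.45 × 0.764² × (1 + 0.091 × 1.2) = 0.47 mA.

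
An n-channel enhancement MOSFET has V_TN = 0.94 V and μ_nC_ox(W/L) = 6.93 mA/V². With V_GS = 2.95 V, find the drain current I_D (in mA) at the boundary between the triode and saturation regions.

At the boundary V_DS = V_ov = V_GS − V_TN = 2.95 − 0.94 = 2.01 V.
I_D = ½ k_n V_ov² = 0.5 × 6.93 × 2.01² = 14 mA.

I_D = 14.0 mA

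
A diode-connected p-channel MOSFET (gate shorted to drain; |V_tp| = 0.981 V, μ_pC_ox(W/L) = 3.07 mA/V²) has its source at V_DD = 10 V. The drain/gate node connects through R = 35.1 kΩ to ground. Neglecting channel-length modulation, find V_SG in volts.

With gate tied to drain, V_SG = V_SD ≥ V_SG − |V_tp|, so the device is in saturation.
KCL at the drain: ½ k_p (V_SG − |V_tp|)² = (V_DD − V_SG)/R.
Let x = V_SG − 0.981. Then 53.9 x² + x − 9.019 = 0, giving x = 0.4 V (positive root), so V_SG = 1.38 V.
I_D = (V_DD − V_SG)/R = (10 − 1.38) / 35.1 = 0.246 mA.

V_SG = 1.38 V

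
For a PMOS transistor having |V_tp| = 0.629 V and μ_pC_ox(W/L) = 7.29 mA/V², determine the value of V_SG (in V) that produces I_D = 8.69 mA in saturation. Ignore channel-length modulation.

In saturation I_D = ½ k_p (V_SG − |V_tp|)², so V_SG − |V_tp| = √(2 I_D / k_p) = √(2 × 8.69 / 7.29) = 1.54 V.
V_SG = 0.629 + 1.54 = 2.17 V.

V_SG = 2.17 V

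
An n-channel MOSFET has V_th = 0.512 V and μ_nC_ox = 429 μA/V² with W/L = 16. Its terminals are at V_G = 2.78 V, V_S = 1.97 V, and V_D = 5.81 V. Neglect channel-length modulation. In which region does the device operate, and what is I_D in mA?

V_GS = V_G − V_S = 2.78 − 1.97 = 0.81 V; V_DS = V_D − V_S = 5.81 − 1.97 = 3.84 V.
k_n = μ_nC_ox · (W/L) = 6.864 mA/V².
V_ov = V_GS − V_th = 0.81 − 0.512 = 0.298 V.
Since V_DS = 3.84 V ≥ V_ov = 0.298 V, the device is in saturation.
I_D = ½ k_n V_ov² = 0.5 × 6.864 × 0.298² = 0.305 mA.

Saturation; I_D = 0.305 mA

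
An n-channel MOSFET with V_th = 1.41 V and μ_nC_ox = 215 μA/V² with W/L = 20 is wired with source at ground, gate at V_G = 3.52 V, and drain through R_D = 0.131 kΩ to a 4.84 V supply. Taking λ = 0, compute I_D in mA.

V_GS = V_G = 3.52 V, so V_ov = 3.52 − 1.41 = 2.11 V.
k_n = μ_nC_ox · (W/L) = 4.3 mA/V².
Assume saturation: I_D = ½ k_n V_ov² = 0.5 × 4.3 × 2.11² = 9.57 mA, giving V_DS = V_DD − I_D R_D = 4.84 − 9.57 × 0.131 = 3.59 V.
V_DS = 3.59 V ≥ V_ov = 2.11 V, confirming saturation.

I_D = 9.57 mA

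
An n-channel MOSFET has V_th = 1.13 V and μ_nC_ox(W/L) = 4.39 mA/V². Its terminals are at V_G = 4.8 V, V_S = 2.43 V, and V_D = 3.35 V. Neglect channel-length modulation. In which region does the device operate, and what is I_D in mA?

V_GS = V_G − V_S = 4.8 − 2.43 = 2.37 V; V_DS = V_D − V_S = 3.35 − 2.43 = 0.92 V.
V_ov = V_GS − V_th = 2.37 − 1.13 = 1.24 V.
Since V_DS = 0.92 V < V_ov = 1.24 V, the device is in the triode region.
I_D = k_n [V_ov · V_DS − ½ V_DS²] = 4.39 × [1.24 × 0.92 − 0.5 × 0.92²] = 3.15 mA.

Triode; I_D = 3.15 mA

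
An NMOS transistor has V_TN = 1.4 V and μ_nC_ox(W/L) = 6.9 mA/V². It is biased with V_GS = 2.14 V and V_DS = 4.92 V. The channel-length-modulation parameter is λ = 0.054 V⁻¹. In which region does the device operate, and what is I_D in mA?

V_ov = V_GS − V_TN = 2.14 − 1.4 = 0.74 V.
Since V_DS = 4.92 V ≥ V_ov = 0.74 V, the device is in saturation.
I_D = ½ k_n V_ov² (1 + λ V_DS) = 0.5 × 6.9 × 0.74² × (1 + 0.054 × 4.92) = 2.39 mA.

Saturation; I_D = 2.39 mA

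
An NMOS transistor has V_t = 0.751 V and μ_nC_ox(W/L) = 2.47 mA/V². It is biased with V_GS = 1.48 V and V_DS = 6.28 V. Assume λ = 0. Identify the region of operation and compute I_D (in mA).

V_ov = V_GS − V_t = 1.48 − 0.751 = 0.729 V.
Since V_DS = 6.28 V ≥ V_ov = 0.729 V, the device is in saturation.
I_D = ½ k_n V_ov² = 0.5 × 2.47 × 0.729² = 0.656 mA.

Saturation; I_D = 0.656 mA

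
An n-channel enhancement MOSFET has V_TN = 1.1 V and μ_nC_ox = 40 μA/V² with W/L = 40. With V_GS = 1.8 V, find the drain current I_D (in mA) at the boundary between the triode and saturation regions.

At the boundary V_DS = V_ov = V_GS − V_TN = 1.8 − 1.1 = 0.7 V.
k_n = μ_nC_ox · (W/L) = 1.6 mA/V².
I_D = ½ k_n V_ov² = 0.5 × 1.6 × 0.7² = 0.392 mA.

I_D = 0.392 mA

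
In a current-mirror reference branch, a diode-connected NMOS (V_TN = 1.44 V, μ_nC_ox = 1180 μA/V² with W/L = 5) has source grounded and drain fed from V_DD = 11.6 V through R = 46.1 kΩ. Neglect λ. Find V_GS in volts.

With gate tied to drain, V_GS = V_DS ≥ V_GS − V_TN, so the device is in saturation.
k_n = μ_nC_ox · (W/L) = 5.9 mA/V².
KCL at the drain: ½ k_n (V_GS − V_TN)² = (V_DD − V_GS)/R.
Let x = V_GS − 1.44. Then 136 x² + x − 10.16 = 0, giving x = 0.27 V (positive root), so V_GS = 1.71 V.
I_D = (V_DD − V_GS)/R = (11.6 − 1.71) / 46.1 = 0.215 mA.

V_GS = 1.71 V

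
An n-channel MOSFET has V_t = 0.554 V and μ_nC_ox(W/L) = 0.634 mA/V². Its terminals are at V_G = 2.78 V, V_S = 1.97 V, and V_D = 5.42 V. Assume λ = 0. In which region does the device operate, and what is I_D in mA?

Saturation; I_D = 0.0208 mA

V_GS = V_G − V_S = 2.78 − 1.97 = 0.81 V; V_DS = V_D − V_S = 5.42 − 1.97 = 3.45 V.
V_ov = V_GS − V_t = 0.81 − 0.554 = 0.256 V.
Since V_DS = 3.45 V ≥ V_ov = 0.256 V, the device is in saturation.
I_D = ½ k_n V_ov² = 0.5 × 0.634 × 0.256² = 0.0208 mA.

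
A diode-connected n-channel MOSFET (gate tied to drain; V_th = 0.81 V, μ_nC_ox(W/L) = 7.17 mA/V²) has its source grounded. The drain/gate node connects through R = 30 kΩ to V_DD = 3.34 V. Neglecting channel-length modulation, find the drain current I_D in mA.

I_D = 0.0794 mA

With gate tied to drain, V_GS = V_DS ≥ V_GS − V_th, so the device is in saturation.
KCL at the drain: ½ k_n (V_GS − V_th)² = (V_DD − V_GS)/R.
Let x = V_GS − 0.81. Then 108 x² + x − 2.53 = 0, giving x = 0.149 V (positive root), so V_GS = 0.959 V.
I_D = (V_DD − V_GS)/R = (3.34 − 0.959) / 30 = 0.0794 mA.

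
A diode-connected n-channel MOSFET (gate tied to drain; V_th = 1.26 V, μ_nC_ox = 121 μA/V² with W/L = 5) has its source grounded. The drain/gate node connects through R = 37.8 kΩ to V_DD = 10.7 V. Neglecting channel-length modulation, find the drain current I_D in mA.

With gate tied to drain, V_GS = V_DS ≥ V_GS − V_th, so the device is in saturation.
k_n = μ_nC_ox · (W/L) = 0.605 mA/V².
KCL at the drain: ½ k_n (V_GS − V_th)² = (V_DD − V_GS)/R.
Let x = V_GS − 1.26. Then 11.4 x² + x − 9.44 = 0, giving x = 0.866 V (positive root), so V_GS = 2.13 V.
I_D = (V_DD − V_GS)/R = (10.7 − 2.13) / 37.8 = 0.227 mA.

I_D = 0.227 mA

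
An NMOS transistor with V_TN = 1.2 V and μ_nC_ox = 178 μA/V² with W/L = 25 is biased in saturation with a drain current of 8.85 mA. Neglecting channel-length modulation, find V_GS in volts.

V_GS = 3.19 V

k_n = μ_nC_ox · (W/L) = 4.45 mA/V².
In saturation I_D = ½ k_n (V_GS − V_TN)², so V_GS − V_TN = √(2 I_D / k_n) = √(2 × 8.85 / 4.45) = 1.99 V.
V_GS = 1.2 + 1.99 = 3.19 V.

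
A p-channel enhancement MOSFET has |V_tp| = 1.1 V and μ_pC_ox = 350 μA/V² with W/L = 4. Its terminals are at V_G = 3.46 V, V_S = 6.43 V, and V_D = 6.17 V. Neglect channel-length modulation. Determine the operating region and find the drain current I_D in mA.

Triode; I_D = 0.633 mA

V_SG = V_S − V_G = 6.43 − 3.46 = 2.97 V; V_SD = V_S − V_D = 6.43 − 6.17 = 0.26 V.
k_p = μ_pC_ox · (W/L) = 1.4 mA/V².
V_ov = V_SG − |V_tp| = 2.97 − 1.1 = 1.87 V.
Since V_SD = 0.26 V < V_ov = 1.87 V, the device is in the triode region.
I_D = k_p [V_ov · V_SD − ½ V_SD²] = 1.4 × [1.87 × 0.26 − 0.5 × 0.26²] = 0.633 mA.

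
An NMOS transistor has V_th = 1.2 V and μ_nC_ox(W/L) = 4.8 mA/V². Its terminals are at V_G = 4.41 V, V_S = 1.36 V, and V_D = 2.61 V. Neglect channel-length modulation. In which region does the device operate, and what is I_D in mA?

V_GS = V_G − V_S = 4.41 − 1.36 = 3.05 V; V_DS = V_D − V_S = 2.61 − 1.36 = 1.25 V.
V_ov = V_GS − V_th = 3.05 − 1.2 = 1.85 V.
Since V_DS = 1.25 V < V_ov = 1.85 V, the device is in the triode region.
I_D = k_n [V_ov · V_DS − ½ V_DS²] = 4.8 × [1.85 × 1.25 − 0.5 × 1.25²] = 7.35 mA.

Triode; I_D = 7.35 mA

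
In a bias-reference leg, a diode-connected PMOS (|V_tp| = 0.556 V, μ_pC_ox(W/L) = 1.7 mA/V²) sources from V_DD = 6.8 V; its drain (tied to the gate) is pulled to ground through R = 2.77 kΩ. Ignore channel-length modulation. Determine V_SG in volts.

V_SG = 1.99 V

With gate tied to drain, V_SG = V_SD ≥ V_SG − |V_tp|, so the device is in saturation.
KCL at the drain: ½ k_p (V_SG − |V_tp|)² = (V_DD − V_SG)/R.
Let x = V_SG − 0.556. Then 2.35 x² + x − 6.244 = 0, giving x = 1.43 V (positive root), so V_SG = 1.99 V.
I_D = (V_DD − V_SG)/R = (6.8 − 1.99) / 2.77 = 1.74 mA.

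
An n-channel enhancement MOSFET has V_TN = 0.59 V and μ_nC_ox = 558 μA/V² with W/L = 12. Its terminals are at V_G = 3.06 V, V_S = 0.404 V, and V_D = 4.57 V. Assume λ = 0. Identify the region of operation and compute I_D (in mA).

Saturation; I_D = 14.3 mA

V_GS = V_G − V_S = 3.06 − 0.404 = 2.66 V; V_DS = V_D − V_S = 4.57 − 0.404 = 4.17 V.
k_n = μ_nC_ox · (W/L) = 6.696 mA/V².
V_ov = V_GS − V_TN = 2.66 − 0.59 = 2.07 V.
Since V_DS = 4.17 V ≥ V_ov = 2.07 V, the device is in saturation.
I_D = ½ k_n V_ov² = 0.5 × 6.696 × 2.07² = 14.3 mA.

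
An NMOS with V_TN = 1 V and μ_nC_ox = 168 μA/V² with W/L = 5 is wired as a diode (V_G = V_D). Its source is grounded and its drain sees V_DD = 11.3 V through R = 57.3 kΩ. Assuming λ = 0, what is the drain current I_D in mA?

I_D = 0.169 mA

With gate tied to drain, V_GS = V_DS ≥ V_GS − V_TN, so the device is in saturation.
k_n = μ_nC_ox · (W/L) = 0.84 mA/V².
KCL at the drain: ½ k_n (V_GS − V_TN)² = (V_DD − V_GS)/R.
Let x = V_GS − 1. Then 24.1 x² + x − 10.3 = 0, giving x = 0.634 V (positive root), so V_GS = 1.63 V.
I_D = (V_DD − V_GS)/R = (11.3 − 1.63) / 57.3 = 0.169 mA.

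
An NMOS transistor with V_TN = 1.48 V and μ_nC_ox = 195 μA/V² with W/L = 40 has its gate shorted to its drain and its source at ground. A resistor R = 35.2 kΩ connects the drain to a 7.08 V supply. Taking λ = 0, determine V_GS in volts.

V_GS = 1.68 V

With gate tied to drain, V_GS = V_DS ≥ V_GS − V_TN, so the device is in saturation.
k_n = μ_nC_ox · (W/L) = 7.8 mA/V².
KCL at the drain: ½ k_n (V_GS − V_TN)² = (V_DD − V_GS)/R.
Let x = V_GS − 1.48. Then 137 x² + x − 5.6 = 0, giving x = 0.198 V (positive root), so V_GS = 1.68 V.
I_D = (V_DD − V_GS)/R = (7.08 − 1.68) / 35.2 = 0.153 mA.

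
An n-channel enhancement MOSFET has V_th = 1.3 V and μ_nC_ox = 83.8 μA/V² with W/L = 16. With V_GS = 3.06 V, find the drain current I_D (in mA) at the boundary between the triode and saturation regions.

I_D = 2.08 mA

At the boundary V_DS = V_ov = V_GS − V_th = 3.06 − 1.3 = 1.76 V.
k_n = μ_nC_ox · (W/L) = 1.341 mA/V².
I_D = ½ k_n V_ov² = 0.5 × 1.341 × 1.76² = 2.08 mA.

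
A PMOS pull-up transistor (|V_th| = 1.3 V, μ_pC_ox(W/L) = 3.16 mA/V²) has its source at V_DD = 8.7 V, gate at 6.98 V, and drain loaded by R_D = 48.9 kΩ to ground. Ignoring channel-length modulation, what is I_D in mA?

I_D = 0.175 mA

V_SG = V_DD − V_G = 8.7 − 6.98 = 1.72 V, so V_ov = 1.72 − 1.3 = 0.42 V.
Assume saturation: I_D = ½ k_p V_ov² = 0.5 × 3.16 × 0.42² = 0.279 mA, giving V_SD = V_DD − I_D R_D = 8.7 − 0.279 × 48.9 = -4.93 V.
But -4.93 V < V_ov = 0.42 V, so the device is actually in triode.
In triode I_D = k_p[V_ov V_SD − ½ V_SD²] and I_D = (V_DD − V_SD)/R_D. Equating: 77.3 V_SD² − 65.9 V_SD + 8.7 = 0, giving V_SD = 0.163 V (the root below V_ov).
I_D = (8.7 − 0.163) / 48.9 = 0.175 mA.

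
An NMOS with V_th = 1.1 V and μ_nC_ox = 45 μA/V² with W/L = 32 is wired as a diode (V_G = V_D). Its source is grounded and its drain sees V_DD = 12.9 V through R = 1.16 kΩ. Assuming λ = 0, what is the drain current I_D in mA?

I_D = 7.41 mA

With gate tied to drain, V_GS = V_DS ≥ V_GS − V_th, so the device is in saturation.
k_n = μ_nC_ox · (W/L) = 1.44 mA/V².
KCL at the drain: ½ k_n (V_GS − V_th)² = (V_DD − V_GS)/R.
Let x = V_GS − 1.1. Then 0.835 x² + x − 11.8 = 0, giving x = 3.21 V (positive root), so V_GS = 4.31 V.
I_D = (V_DD − V_GS)/R = (12.9 − 4.31) / 1.16 = 7.41 mA.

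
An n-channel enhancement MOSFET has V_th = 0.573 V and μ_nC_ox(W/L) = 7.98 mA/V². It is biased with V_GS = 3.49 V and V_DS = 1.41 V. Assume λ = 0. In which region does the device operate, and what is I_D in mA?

Triode; I_D = 24.9 mA

V_ov = V_GS − V_th = 3.49 − 0.573 = 2.92 V.
Since V_DS = 1.41 V < V_ov = 2.92 V, the device is in the triode region.
I_D = k_n [V_ov · V_DS − ½ V_DS²] = 7.98 × [2.92 × 1.41 − 0.5 × 1.41²] = 24.9 mA.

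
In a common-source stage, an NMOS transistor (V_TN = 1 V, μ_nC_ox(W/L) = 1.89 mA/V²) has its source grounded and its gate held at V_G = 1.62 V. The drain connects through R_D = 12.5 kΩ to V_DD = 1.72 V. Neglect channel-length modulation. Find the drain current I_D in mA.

I_D = 0.128 mA

V_GS = V_G = 1.62 V, so V_ov = 1.62 − 1 = 0.62 V.
Assume saturation: I_D = ½ k_n V_ov² = 0.5 × 1.89 × 0.62² = 0.363 mA, giving V_DS = V_DD − I_D R_D = 1.72 − 0.363 × 12.5 = -2.82 V.
But -2.82 V < V_ov = 0.62 V, so the device is actually in triode.
In triode I_D = k_n[V_ov V_DS − ½ V_DS²] and I_D = (V_DD − V_DS)/R_D. Equating: 11.8 V_DS² − 15.65 V_DS + 1.72 = 0, giving V_DS = 0.121 V (the root below V_ov).
I_D = (1.72 − 0.121) / 12.5 = 0.128 mA.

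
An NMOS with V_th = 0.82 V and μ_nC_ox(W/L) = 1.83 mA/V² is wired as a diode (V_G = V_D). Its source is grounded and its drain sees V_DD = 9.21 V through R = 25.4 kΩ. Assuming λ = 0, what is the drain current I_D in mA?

I_D = 0.307 mA

With gate tied to drain, V_GS = V_DS ≥ V_GS − V_th, so the device is in saturation.
KCL at the drain: ½ k_n (V_GS − V_th)² = (V_DD − V_GS)/R.
Let x = V_GS − 0.82. Then 23.2 x² + x − 8.39 = 0, giving x = 0.58 V (positive root), so V_GS = 1.4 V.
I_D = (V_DD − V_GS)/R = (9.21 − 1.4) / 25.4 = 0.307 mA.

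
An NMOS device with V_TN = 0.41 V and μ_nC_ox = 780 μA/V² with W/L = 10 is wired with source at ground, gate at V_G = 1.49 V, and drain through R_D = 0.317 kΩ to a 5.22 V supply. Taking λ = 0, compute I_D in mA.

I_D = 4.55 mA

V_GS = V_G = 1.49 V, so V_ov = 1.49 − 0.41 = 1.08 V.
k_n = μ_nC_ox · (W/L) = 7.8 mA/V².
Assume saturation: I_D = ½ k_n V_ov² = 0.5 × 7.8 × 1.08² = 4.55 mA, giving V_DS = V_DD − I_D R_D = 5.22 − 4.55 × 0.317 = 3.78 V.
V_DS = 3.78 V ≥ V_ov = 1.08 V, confirming saturation.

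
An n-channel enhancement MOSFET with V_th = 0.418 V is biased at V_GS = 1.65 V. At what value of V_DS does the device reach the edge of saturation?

The boundary between triode and saturation is V_DS = V_GS − V_th = V_ov.
V_ov = 1.65 − 0.418 = 1.23 V.

V_DS,sat = 1.23 V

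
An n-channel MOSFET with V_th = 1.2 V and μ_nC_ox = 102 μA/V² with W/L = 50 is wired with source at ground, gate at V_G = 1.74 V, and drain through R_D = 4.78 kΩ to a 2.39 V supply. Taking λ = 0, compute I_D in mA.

I_D = 0.457 mA

V_GS = V_G = 1.74 V, so V_ov = 1.74 − 1.2 = 0.54 V.
k_n = μ_nC_ox · (W/L) = 5.1 mA/V².
Assume saturation: I_D = ½ k_n V_ov² = 0.5 × 5.1 × 0.54² = 0.744 mA, giving V_DS = V_DD − I_D R_D = 2.39 − 0.744 × 4.78 = -1.16 V.
But -1.16 V < V_ov = 0.54 V, so the device is actually in triode.
In triode I_D = k_n[V_ov V_DS − ½ V_DS²] and I_D = (V_DD − V_DS)/R_D. Equating: 12.2 V_DS² − 14.16 V_DS + 2.39 = 0, giving V_DS = 0.205 V (the root below V_ov).
I_D = (2.39 − 0.205) / 4.78 = 0.457 mA.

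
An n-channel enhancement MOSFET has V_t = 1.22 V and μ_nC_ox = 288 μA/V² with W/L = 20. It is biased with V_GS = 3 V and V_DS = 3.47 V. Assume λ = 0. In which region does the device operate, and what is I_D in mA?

Saturation; I_D = 9.12 mA

k_n = μ_nC_ox · (W/L) = 5.76 mA/V².
V_ov = V_GS − V_t = 3 − 1.22 = 1.78 V.
Since V_DS = 3.47 V ≥ V_ov = 1.78 V, the device is in saturation.
I_D = ½ k_n V_ov² = 0.5 × 5.76 × 1.78² = 9.12 mA.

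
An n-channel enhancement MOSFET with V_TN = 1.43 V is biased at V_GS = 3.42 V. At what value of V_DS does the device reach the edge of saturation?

V_DS,sat = 1.99 V

The boundary between triode and saturation is V_DS = V_GS − V_TN = V_ov.
V_ov = 3.42 − 1.43 = 1.99 V.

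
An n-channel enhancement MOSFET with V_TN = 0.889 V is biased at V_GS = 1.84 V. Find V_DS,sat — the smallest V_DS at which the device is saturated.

The boundary between triode and saturation is V_DS = V_GS − V_TN = V_ov.
V_ov = 1.84 − 0.889 = 0.951 V.

V_DS,sat = 0.951 V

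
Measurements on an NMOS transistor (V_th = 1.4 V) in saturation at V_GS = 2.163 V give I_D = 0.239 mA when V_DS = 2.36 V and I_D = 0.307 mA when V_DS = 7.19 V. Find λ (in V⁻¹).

With V_GS fixed, I_D ∝ (1 + λ V_DS) in saturation, so I_D2/I_D1 = (1 + λ V_DS2)/(1 + λ V_DS1).
0.307/0.239 = 1.285 = (1 + 7.19 λ)/(1 + 2.36 λ).
Solving: λ (I_D1 V_DS2 − I_D2 V_DS1) = I_D2 − I_D1, so λ = (0.307 − 0.239) / (0.239 × 7.19 − 0.307 × 2.36) = 0.068 / 0.994 = 0.0684 V⁻¹.

λ = 0.0684 V⁻¹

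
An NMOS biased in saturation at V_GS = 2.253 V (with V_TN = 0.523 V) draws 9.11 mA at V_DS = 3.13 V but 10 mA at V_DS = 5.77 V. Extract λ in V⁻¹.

With V_GS fixed, I_D ∝ (1 + λ V_DS) in saturation, so I_D2/I_D1 = (1 + λ V_DS2)/(1 + λ V_DS1).
10/9.11 = 1.098 = (1 + 5.77 λ)/(1 + 3.13 λ).
Solving: λ (I_D1 V_DS2 − I_D2 V_DS1) = I_D2 − I_D1, so λ = (10 − 9.11) / (9.11 × 5.77 − 10 × 3.13) = 0.89 / 21.3 = 0.0419 V⁻¹.

λ = 0.0419 V⁻¹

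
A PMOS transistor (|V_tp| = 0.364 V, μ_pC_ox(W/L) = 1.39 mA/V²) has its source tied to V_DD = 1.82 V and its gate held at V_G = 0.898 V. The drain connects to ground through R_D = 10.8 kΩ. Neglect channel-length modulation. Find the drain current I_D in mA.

V_SG = V_DD − V_G = 1.82 − 0.898 = 0.922 V, so V_ov = 0.922 − 0.364 = 0.558 V.
Assume saturation: I_D = ½ k_p V_ov² = 0.5 × 1.39 × 0.558² = 0.216 mA, giving V_SD = V_DD − I_D R_D = 1.82 − 0.216 × 10.8 = -0.517 V.
But -0.517 V < V_ov = 0.558 V, so the device is actually in triode.
In triode I_D = k_p[V_ov V_SD − ½ V_SD²] and I_D = (V_DD − V_SD)/R_D. Equating: 7.51 V_SD² − 9.377 V_SD + 1.82 = 0, giving V_SD = 0.24 V (the root below V_ov).
I_D = (1.82 − 0.24) / 10.8 = 0.146 mA.

I_D = 0.146 mA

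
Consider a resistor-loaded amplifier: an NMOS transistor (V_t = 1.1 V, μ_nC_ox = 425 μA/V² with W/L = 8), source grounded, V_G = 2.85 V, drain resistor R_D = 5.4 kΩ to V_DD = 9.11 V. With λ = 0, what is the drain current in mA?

V_GS = V_G = 2.85 V, so V_ov = 2.85 − 1.1 = 1.75 V.
k_n = μ_nC_ox · (W/L) = 3.4 mA/V².
Assume saturation: I_D = ½ k_n V_ov² = 0.5 × 3.4 × 1.75² = 5.21 mA, giving V_DS = V_DD − I_D R_D = 9.11 − 5.21 × 5.4 = -19 V.
But -19 V < V_ov = 1.75 V, so the device is actually in triode.
In triode I_D = k_n[V_ov V_DS − ½ V_DS²] and I_D = (V_DD − V_DS)/R_D. Equating: 9.18 V_DS² − 33.13 V_DS + 9.11 = 0, giving V_DS = 0.3 V (the root below V_ov).
I_D = (9.11 − 0.3) / 5.4 = 1.63 mA.

I_D = 1.63 mA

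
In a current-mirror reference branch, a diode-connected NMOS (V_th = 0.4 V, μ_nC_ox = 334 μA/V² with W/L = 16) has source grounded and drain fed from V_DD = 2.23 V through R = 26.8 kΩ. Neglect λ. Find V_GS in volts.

With gate tied to drain, V_GS = V_DS ≥ V_GS − V_th, so the device is in saturation.
k_n = μ_nC_ox · (W/L) = 5.344 mA/V².
KCL at the drain: ½ k_n (V_GS − V_th)² = (V_DD − V_GS)/R.
Let x = V_GS − 0.4. Then 71.6 x² + x − 1.83 = 0, giving x = 0.153 V (positive root), so V_GS = 0.553 V.
I_D = (V_DD − V_GS)/R = (2.23 − 0.553) / 26.8 = 0.0626 mA.

V_GS = 0.553 V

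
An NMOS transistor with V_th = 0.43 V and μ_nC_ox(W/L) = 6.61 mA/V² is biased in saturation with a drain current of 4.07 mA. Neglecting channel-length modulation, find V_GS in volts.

In saturation I_D = ½ k_n (V_GS − V_th)², so V_GS − V_th = √(2 I_D / k_n) = √(2 × 4.07 / 6.61) = 1.11 V.
V_GS = 0.43 + 1.11 = 1.54 V.

V_GS = 1.54 V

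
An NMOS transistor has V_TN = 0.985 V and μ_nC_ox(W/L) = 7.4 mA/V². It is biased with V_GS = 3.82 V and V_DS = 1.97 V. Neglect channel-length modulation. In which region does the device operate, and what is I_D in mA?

V_ov = V_GS − V_TN = 3.82 − 0.985 = 2.83 V.
Since V_DS = 1.97 V < V_ov = 2.83 V, the device is in the triode region.
I_D = k_n [V_ov · V_DS − ½ V_DS²] = 7.4 × [2.83 × 1.97 − 0.5 × 1.97²] = 27 mA.

Triode; I_D = 27.0 mA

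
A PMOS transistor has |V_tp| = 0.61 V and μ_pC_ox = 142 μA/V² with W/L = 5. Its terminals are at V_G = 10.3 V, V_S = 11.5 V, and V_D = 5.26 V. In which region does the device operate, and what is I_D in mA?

Saturation; I_D = 0.124 mA

V_SG = V_S − V_G = 11.5 − 10.3 = 1.2 V; V_SD = V_S − V_D = 11.5 − 5.26 = 6.24 V.
k_p = μ_pC_ox · (W/L) = 0.71 mA/V².
V_ov = V_SG − |V_tp| = 1.2 − 0.61 = 0.59 V.
Since V_SD = 6.24 V ≥ V_ov = 0.59 V, the device is in saturation.
I_D = ½ k_p V_ov² = 0.5 × 0.71 × 0.59² = 0.124 mA.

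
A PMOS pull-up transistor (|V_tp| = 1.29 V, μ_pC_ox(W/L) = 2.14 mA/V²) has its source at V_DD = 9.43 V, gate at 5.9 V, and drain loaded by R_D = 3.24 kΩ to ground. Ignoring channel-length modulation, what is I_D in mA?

I_D = 2.71 mA

V_SG = V_DD − V_G = 9.43 − 5.9 = 3.53 V, so V_ov = 3.53 − 1.29 = 2.24 V.
Assume saturation: I_D = ½ k_p V_ov² = 0.5 × 2.14 × 2.24² = 5.37 mA, giving V_SD = V_DD − I_D R_D = 9.43 − 5.37 × 3.24 = -7.97 V.
But -7.97 V < V_ov = 2.24 V, so the device is actually in triode.
In triode I_D = k_p[V_ov V_SD − ½ V_SD²] and I_D = (V_DD − V_SD)/R_D. Equating: 3.47 V_SD² − 16.53 V_SD + 9.43 = 0, giving V_SD = 0.662 V (the root below V_ov).
I_D = (9.43 − 0.662) / 3.24 = 2.71 mA.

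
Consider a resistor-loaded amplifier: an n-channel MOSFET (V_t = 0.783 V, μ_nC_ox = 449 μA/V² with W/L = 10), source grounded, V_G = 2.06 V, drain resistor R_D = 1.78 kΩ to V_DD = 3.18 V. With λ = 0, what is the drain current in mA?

V_GS = V_G = 2.06 V, so V_ov = 2.06 − 0.783 = 1.28 V.
k_n = μ_nC_ox · (W/L) = 4.49 mA/V².
Assume saturation: I_D = ½ k_n V_ov² = 0.5 × 4.49 × 1.28² = 3.66 mA, giving V_DS = V_DD − I_D R_D = 3.18 − 3.66 × 1.78 = -3.34 V.
But -3.34 V < V_ov = 1.28 V, so the device is actually in triode.
In triode I_D = k_n[V_ov V_DS − ½ V_DS²] and I_D = (V_DD − V_DS)/R_D. Equating: 4 V_DS² − 11.21 V_DS + 3.18 = 0, giving V_DS = 0.32 V (the root below V_ov).
I_D = (3.18 − 0.32) / 1.78 = 1.61 mA.

I_D = 1.61 mA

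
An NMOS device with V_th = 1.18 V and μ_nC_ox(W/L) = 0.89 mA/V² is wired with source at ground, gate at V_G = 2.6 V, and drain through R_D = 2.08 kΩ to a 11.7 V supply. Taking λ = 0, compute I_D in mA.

I_D = 0.897 mA

V_GS = V_G = 2.6 V, so V_ov = 2.6 − 1.18 = 1.42 V.
Assume saturation: I_D = ½ k_n V_ov² = 0.5 × 0.89 × 1.42² = 0.897 mA, giving V_DS = V_DD − I_D R_D = 11.7 − 0.897 × 2.08 = 9.83 V.
V_DS = 9.83 V ≥ V_ov = 1.42 V, confirming saturation.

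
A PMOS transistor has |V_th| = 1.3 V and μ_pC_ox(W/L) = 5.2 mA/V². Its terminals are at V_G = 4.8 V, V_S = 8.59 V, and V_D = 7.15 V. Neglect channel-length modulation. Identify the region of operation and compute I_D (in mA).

V_SG = V_S − V_G = 8.59 − 4.8 = 3.79 V; V_SD = V_S − V_D = 8.59 − 7.15 = 1.44 V.
V_ov = V_SG − |V_th| = 3.79 − 1.3 = 2.49 V.
Since V_SD = 1.44 V < V_ov = 2.49 V, the device is in the triode region.
I_D = k_p [V_ov · V_SD − ½ V_SD²] = 5.2 × [2.49 × 1.44 − 0.5 × 1.44²] = 13.3 mA.

Triode; I_D = 13.3 mA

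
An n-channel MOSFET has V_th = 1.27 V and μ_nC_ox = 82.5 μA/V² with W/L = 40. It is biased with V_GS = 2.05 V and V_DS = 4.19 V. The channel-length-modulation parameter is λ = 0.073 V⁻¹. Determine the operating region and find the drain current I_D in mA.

Saturation; I_D = 1.31 mA

k_n = μ_nC_ox · (W/L) = 3.3 mA/V².
V_ov = V_GS − V_th = 2.05 − 1.27 = 0.78 V.
Since V_DS = 4.19 V ≥ V_ov = 0.78 V, the device is in saturation.
I_D = ½ k_n V_ov² (1 + λ V_DS) = 0.5 × 3.3 × 0.78² × (1 + 0.073 × 4.19) = 1.31 mA.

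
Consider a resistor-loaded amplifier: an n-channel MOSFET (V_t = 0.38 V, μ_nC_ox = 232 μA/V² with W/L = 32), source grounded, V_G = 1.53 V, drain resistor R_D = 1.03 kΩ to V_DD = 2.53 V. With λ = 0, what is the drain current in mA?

I_D = 2.17 mA

V_GS = V_G = 1.53 V, so V_ov = 1.53 − 0.38 = 1.15 V.
k_n = μ_nC_ox · (W/L) = 7.424 mA/V².
Assume saturation: I_D = ½ k_n V_ov² = 0.5 × 7.424 × 1.15² = 4.91 mA, giving V_DS = V_DD − I_D R_D = 2.53 − 4.91 × 1.03 = -2.53 V.
But -2.53 V < V_ov = 1.15 V, so the device is actually in triode.
In triode I_D = k_n[V_ov V_DS − ½ V_DS²] and I_D = (V_DD − V_DS)/R_D. Equating: 3.82 V_DS² − 9.794 V_DS + 2.53 = 0, giving V_DS = 0.292 V (the root below V_ov).
I_D = (2.53 − 0.292) / 1.03 = 2.17 mA.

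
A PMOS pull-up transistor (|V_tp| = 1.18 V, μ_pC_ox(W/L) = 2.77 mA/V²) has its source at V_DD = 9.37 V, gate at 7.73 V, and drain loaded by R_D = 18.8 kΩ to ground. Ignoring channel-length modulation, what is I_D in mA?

I_D = 0.293 mA

V_SG = V_DD − V_G = 9.37 − 7.73 = 1.64 V, so V_ov = 1.64 − 1.18 = 0.46 V.
Assume saturation: I_D = ½ k_p V_ov² = 0.5 × 2.77 × 0.46² = 0.293 mA, giving V_SD = V_DD − I_D R_D = 9.37 − 0.293 × 18.8 = 3.86 V.
V_SD = 3.86 V ≥ V_ov = 0.46 V, confirming saturation.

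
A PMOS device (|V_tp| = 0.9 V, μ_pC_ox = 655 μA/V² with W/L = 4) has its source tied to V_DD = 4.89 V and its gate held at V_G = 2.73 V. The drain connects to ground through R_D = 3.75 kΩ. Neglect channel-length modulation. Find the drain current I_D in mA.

I_D = 1.19 mA

V_SG = V_DD − V_G = 4.89 − 2.73 = 2.16 V, so V_ov = 2.16 − 0.9 = 1.26 V.
k_p = μ_pC_ox · (W/L) = 2.62 mA/V².
Assume saturation: I_D = ½ k_p V_ov² = 0.5 × 2.62 × 1.26² = 2.08 mA, giving V_SD = V_DD − I_D R_D = 4.89 − 2.08 × 3.75 = -2.91 V.
But -2.91 V < V_ov = 1.26 V, so the device is actually in triode.
In triode I_D = k_p[V_ov V_SD − ½ V_SD²] and I_D = (V_DD − V_SD)/R_D. Equating: 4.91 V_SD² − 13.38 V_SD + 4.89 = 0, giving V_SD = 0.435 V (the root below V_ov).
I_D = (4.89 − 0.435) / 3.75 = 1.19 mA.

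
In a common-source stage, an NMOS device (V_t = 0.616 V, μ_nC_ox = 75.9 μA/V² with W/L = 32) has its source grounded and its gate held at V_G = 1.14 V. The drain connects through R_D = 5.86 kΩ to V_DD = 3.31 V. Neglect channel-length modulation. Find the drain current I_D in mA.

V_GS = V_G = 1.14 V, so V_ov = 1.14 − 0.616 = 0.524 V.
k_n = μ_nC_ox · (W/L) = 2.429 mA/V².
Assume saturation: I_D = ½ k_n V_ov² = 0.5 × 2.429 × 0.524² = 0.333 mA, giving V_DS = V_DD − I_D R_D = 3.31 − 0.333 × 5.86 = 1.36 V.
V_DS = 1.36 V ≥ V_ov = 0.524 V, confirming saturation.

I_D = 0.333 mA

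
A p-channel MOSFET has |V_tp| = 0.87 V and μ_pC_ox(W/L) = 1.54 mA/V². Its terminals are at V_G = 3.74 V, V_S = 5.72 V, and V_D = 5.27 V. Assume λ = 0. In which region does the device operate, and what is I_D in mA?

Triode; I_D = 0.613 mA

V_SG = V_S − V_G = 5.72 − 3.74 = 1.98 V; V_SD = V_S − V_D = 5.72 − 5.27 = 0.45 V.
V_ov = V_SG − |V_tp| = 1.98 − 0.87 = 1.11 V.
Since V_SD = 0.45 V < V_ov = 1.11 V, the device is in the triode region.
I_D = k_p [V_ov · V_SD − ½ V_SD²] = 1.54 × [1.11 × 0.45 − 0.5 × 0.45²] = 0.613 mA.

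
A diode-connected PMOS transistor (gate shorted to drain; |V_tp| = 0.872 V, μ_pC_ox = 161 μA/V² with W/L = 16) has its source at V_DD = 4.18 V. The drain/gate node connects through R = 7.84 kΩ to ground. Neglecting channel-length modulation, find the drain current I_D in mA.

With gate tied to drain, V_SG = V_SD ≥ V_SG − |V_tp|, so the device is in saturation.
k_p = μ_pC_ox · (W/L) = 2.576 mA/V².
KCL at the drain: ½ k_p (V_SG − |V_tp|)² = (V_DD − V_SG)/R.
Let x = V_SG − 0.872. Then 10.1 x² + x − 3.308 = 0, giving x = 0.525 V (positive root), so V_SG = 1.4 V.
I_D = (V_DD − V_SG)/R = (4.18 − 1.4) / 7.84 = 0.355 mA.

I_D = 0.355 mA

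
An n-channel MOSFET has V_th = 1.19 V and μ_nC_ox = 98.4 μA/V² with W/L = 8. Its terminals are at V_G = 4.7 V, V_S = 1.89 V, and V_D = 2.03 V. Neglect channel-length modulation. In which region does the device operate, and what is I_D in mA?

V_GS = V_G − V_S = 4.7 − 1.89 = 2.81 V; V_DS = V_D − V_S = 2.03 − 1.89 = 0.14 V.
k_n = μ_nC_ox · (W/L) = 0.7872 mA/V².
V_ov = V_GS − V_th = 2.81 − 1.19 = 1.62 V.
Since V_DS = 0.14 V < V_ov = 1.62 V, the device is in the triode region.
I_D = k_n [V_ov · V_DS − ½ V_DS²] = 0.7872 × [1.62 × 0.14 − 0.5 × 0.14²] = 0.171 mA.

Triode; I_D = 0.171 mA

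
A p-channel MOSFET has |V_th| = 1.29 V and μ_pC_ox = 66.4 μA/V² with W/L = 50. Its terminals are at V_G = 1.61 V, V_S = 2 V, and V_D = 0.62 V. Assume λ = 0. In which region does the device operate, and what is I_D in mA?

V_SG = V_S − V_G = 2 − 1.61 = 0.39 V; V_SD = V_S − V_D = 2 − 0.62 = 1.38 V.
V_SG = 0.39 V < |V_th| = 1.29 V, so the transistor is in cutoff.

Cutoff; I_D = 0 mA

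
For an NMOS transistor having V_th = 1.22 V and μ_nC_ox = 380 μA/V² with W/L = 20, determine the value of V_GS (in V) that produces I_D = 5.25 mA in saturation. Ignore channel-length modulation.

V_GS = 2.40 V

k_n = μ_nC_ox · (W/L) = 7.6 mA/V².
In saturation I_D = ½ k_n (V_GS − V_th)², so V_GS − V_th = √(2 I_D / k_n) = √(2 × 5.25 / 7.6) = 1.18 V.
V_GS = 1.22 + 1.18 = 2.4 V.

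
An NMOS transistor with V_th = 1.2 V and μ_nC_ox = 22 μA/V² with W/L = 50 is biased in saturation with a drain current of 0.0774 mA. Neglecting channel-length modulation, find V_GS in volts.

k_n = μ_nC_ox · (W/L) = 1.1 mA/V².
In saturation I_D = ½ k_n (V_GS − V_th)², so V_GS − V_th = √(2 I_D / k_n) = √(2 × 0.0774 / 1.1) = 0.375 V.
V_GS = 1.2 + 0.375 = 1.58 V.

V_GS = 1.58 V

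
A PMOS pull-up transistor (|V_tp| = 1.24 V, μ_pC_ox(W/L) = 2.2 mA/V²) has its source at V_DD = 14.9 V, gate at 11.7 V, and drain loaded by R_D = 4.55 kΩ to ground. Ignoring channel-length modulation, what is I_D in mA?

V_SG = V_DD − V_G = 14.9 − 11.7 = 3.2 V, so V_ov = 3.2 − 1.24 = 1.96 V.
Assume saturation: I_D = ½ k_p V_ov² = 0.5 × 2.2 × 1.96² = 4.23 mA, giving V_SD = V_DD − I_D R_D = 14.9 − 4.23 × 4.55 = -4.33 V.
But -4.33 V < V_ov = 1.96 V, so the device is actually in triode.
In triode I_D = k_p[V_ov V_SD − ½ V_SD²] and I_D = (V_DD − V_SD)/R_D. Equating: 5 V_SD² − 20.62 V_SD + 14.9 = 0, giving V_SD = 0.935 V (the root below V_ov).
I_D = (14.9 − 0.935) / 4.55 = 3.07 mA.

I_D = 3.07 mA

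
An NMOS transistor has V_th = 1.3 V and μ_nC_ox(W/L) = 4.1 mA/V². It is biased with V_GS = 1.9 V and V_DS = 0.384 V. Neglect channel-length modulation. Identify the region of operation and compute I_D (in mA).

V_ov = V_GS − V_th = 1.9 − 1.3 = 0.6 V.
Since V_DS = 0.384 V < V_ov = 0.6 V, the device is in the triode region.
I_D = k_n [V_ov · V_DS − ½ V_DS²] = 4.1 × [0.6 × 0.384 − 0.5 × 0.384²] = 0.642 mA.

Triode; I_D = 0.642 mA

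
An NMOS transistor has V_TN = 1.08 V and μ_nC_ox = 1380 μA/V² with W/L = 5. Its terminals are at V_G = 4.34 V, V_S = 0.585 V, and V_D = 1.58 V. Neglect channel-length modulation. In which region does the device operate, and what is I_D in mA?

V_GS = V_G − V_S = 4.34 − 0.585 = 3.75 V; V_DS = V_D − V_S = 1.58 − 0.585 = 0.995 V.
k_n = μ_nC_ox · (W/L) = 6.9 mA/V².
V_ov = V_GS − V_TN = 3.75 − 1.08 = 2.67 V.
Since V_DS = 0.995 V < V_ov = 2.67 V, the device is in the triode region.
I_D = k_n [V_ov · V_DS − ½ V_DS²] = 6.9 × [2.67 × 0.995 − 0.5 × 0.995²] = 14.9 mA.

Triode; I_D = 14.9 mA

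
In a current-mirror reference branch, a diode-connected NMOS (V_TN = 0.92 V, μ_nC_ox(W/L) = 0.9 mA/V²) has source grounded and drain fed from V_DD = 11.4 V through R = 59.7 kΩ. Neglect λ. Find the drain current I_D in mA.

I_D = 0.165 mA

With gate tied to drain, V_GS = V_DS ≥ V_GS − V_TN, so the device is in saturation.
KCL at the drain: ½ k_n (V_GS − V_TN)² = (V_DD − V_GS)/R.
Let x = V_GS − 0.92. Then 26.9 x² + x − 10.48 = 0, giving x = 0.606 V (positive root), so V_GS = 1.53 V.
I_D = (V_DD − V_GS)/R = (11.4 − 1.53) / 59.7 = 0.165 mA.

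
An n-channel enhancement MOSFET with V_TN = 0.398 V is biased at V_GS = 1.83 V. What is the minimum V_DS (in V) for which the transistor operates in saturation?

V_DS,sat = 1.43 V

The boundary between triode and saturation is V_DS = V_GS − V_TN = V_ov.
V_ov = 1.83 − 0.398 = 1.43 V.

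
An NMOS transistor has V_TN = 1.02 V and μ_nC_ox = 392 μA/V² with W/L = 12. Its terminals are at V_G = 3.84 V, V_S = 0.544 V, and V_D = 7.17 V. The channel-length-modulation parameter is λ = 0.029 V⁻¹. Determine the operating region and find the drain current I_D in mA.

V_GS = V_G − V_S = 3.84 − 0.544 = 3.3 V; V_DS = V_D − V_S = 7.17 − 0.544 = 6.63 V.
k_n = μ_nC_ox · (W/L) = 4.704 mA/V².
V_ov = V_GS − V_TN = 3.3 − 1.02 = 2.28 V.
Since V_DS = 6.63 V ≥ V_ov = 2.28 V, the device is in saturation.
I_D = ½ k_n V_ov² (1 + λ V_DS) = 0.5 × 4.704 × 2.28² × (1 + 0.029 × 6.63) = 14.5 mA.

Saturation; I_D = 14.5 mA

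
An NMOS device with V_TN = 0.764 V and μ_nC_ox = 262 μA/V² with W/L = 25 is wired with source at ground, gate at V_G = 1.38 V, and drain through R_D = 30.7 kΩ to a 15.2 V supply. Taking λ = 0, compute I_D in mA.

V_GS = V_G = 1.38 V, so V_ov = 1.38 − 0.764 = 0.616 V.
k_n = μ_nC_ox · (W/L) = 6.55 mA/V².
Assume saturation: I_D = ½ k_n V_ov² = 0.5 × 6.55 × 0.616² = 1.24 mA, giving V_DS = V_DD − I_D R_D = 15.2 − 1.24 × 30.7 = -23 V.
But -23 V < V_ov = 0.616 V, so the device is actually in triode.
In triode I_D = k_n[V_ov V_DS − ½ V_DS²] and I_D = (V_DD − V_DS)/R_D. Equating: 101 V_DS² − 124.9 V_DS + 15.2 = 0, giving V_DS = 0.137 V (the root below V_ov).
I_D = (15.2 − 0.137) / 30.7 = 0.491 mA.

I_D = 0.491 mA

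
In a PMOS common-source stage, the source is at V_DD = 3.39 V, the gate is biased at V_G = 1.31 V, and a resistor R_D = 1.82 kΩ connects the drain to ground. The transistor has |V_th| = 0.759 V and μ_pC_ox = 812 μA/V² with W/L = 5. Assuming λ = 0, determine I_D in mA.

V_SG = V_DD − V_G = 3.39 − 1.31 = 2.08 V, so V_ov = 2.08 − 0.759 = 1.32 V.
k_p = μ_pC_ox · (W/L) = 4.06 mA/V².
Assume saturation: I_D = ½ k_p V_ov² = 0.5 × 4.06 × 1.32² = 3.54 mA, giving V_SD = V_DD − I_D R_D = 3.39 − 3.54 × 1.82 = -3.06 V.
But -3.06 V < V_ov = 1.32 V, so the device is actually in triode.
In triode I_D = k_p[V_ov V_SD − ½ V_SD²] and I_D = (V_DD − V_SD)/R_D. Equating: 3.69 V_SD² − 10.76 V_SD + 3.39 = 0, giving V_SD = 0.359 V (the root below V_ov).
I_D = (3.39 − 0.359) / 1.82 = 1.67 mA.

I_D = 1.67 mA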